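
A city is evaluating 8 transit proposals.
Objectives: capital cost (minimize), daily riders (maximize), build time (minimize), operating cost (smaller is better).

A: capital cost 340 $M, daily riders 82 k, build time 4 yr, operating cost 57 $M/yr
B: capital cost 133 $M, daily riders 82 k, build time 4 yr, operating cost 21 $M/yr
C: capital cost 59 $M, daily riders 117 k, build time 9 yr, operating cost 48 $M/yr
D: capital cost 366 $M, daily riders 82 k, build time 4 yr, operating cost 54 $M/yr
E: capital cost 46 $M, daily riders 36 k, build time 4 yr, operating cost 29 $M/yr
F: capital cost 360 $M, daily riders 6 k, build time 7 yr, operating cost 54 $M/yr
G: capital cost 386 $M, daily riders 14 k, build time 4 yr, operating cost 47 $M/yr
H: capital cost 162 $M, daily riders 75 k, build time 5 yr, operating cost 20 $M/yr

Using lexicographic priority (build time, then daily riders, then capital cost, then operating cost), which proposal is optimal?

First minimize build time: best is 4, kept {A, B, D, E, G}.
Then maximize daily riders: best is 82, kept {A, B, D}.
Then minimize capital cost: best is 133, kept {B}.

B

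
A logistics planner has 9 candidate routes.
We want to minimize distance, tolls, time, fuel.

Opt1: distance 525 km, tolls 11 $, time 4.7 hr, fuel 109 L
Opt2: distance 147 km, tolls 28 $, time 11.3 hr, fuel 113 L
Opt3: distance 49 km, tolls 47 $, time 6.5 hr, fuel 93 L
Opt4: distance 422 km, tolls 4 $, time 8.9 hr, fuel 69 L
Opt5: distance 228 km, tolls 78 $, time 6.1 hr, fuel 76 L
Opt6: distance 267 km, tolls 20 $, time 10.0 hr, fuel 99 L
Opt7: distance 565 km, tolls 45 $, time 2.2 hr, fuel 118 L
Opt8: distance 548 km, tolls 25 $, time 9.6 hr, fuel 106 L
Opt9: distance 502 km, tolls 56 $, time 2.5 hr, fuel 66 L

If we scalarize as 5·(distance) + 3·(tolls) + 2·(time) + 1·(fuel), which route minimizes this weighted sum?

Opt1: 5·525 + 3·11 + 2·4.7 + 1·109 = 2776.4
Opt2: 5·147 + 3·28 + 2·11.3 + 1·113 = 954.6
Opt3: 5·49 + 3·47 + 2·6.5 + 1·93 = 492.0
Opt4: 5·422 + 3·4 + 2·8.9 + 1·69 = 2208.8
Opt5: 5·228 + 3·78 + 2·6.1 + 1·76 = 1462.2
Opt6: 5·267 + 3·20 + 2·10.0 + 1·99 = 1514.0
Opt7: 5·565 + 3·45 + 2·2.2 + 1·118 = 3082.4
Opt8: 5·548 + 3·25 + 2·9.6 + 1·106 = 2940.2
Opt9: 5·502 + 3·56 + 2·2.5 + 1·66 = 2749.0
Lowest: Opt3 at 492.0.

Opt3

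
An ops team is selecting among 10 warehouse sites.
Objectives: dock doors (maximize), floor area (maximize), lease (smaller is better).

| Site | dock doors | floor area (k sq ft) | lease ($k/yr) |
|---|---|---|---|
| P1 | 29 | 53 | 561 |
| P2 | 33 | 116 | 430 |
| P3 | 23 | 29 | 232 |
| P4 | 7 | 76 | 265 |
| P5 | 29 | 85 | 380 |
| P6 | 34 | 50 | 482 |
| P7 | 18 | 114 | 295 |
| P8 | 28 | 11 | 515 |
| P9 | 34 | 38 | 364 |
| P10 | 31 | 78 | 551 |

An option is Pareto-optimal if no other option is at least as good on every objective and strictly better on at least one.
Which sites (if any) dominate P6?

none

P1: worse on dock doors (29 vs 34).
P2: worse on dock doors (33 vs 34).
P3: worse on dock doors (23 vs 34).
P4: worse on dock doors (7 vs 34).
P5: worse on dock doors (29 vs 34).
P7: worse on dock doors (18 vs 34).
P8: worse on dock doors (28 vs 34).
P9: worse on floor area (38 vs 50).
P10: worse on dock doors (31 vs 34).
No option dominates P6.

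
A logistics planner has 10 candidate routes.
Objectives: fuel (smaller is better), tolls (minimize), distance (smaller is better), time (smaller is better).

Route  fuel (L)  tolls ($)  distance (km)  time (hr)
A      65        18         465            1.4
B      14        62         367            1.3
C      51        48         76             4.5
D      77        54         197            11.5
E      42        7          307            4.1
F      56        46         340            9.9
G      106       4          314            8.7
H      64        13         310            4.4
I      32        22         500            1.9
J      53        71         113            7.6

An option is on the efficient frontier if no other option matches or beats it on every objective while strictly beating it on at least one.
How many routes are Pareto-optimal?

6

A: not dominated.
B: not dominated (best fuel).
C: not dominated (best distance).
D: dominated by C (fuel 51≤77, tolls 48≤54, distance 76≤197, time 4.5≤11.5).
E: not dominated.
F: dominated by E (fuel 42≤56, tolls 7≤46, distance 307≤340, time 4.1≤9.9).
G: not dominated (best tolls).
H: dominated by E (fuel 42≤64, tolls 7≤13, distance 307≤310, time 4.1≤4.4).
I: not dominated.
J: dominated by C (fuel 51≤53, tolls 48≤71, distance 76≤113, time 4.5≤7.6).
Pareto-optimal: A, B, C, E, G, I → 6.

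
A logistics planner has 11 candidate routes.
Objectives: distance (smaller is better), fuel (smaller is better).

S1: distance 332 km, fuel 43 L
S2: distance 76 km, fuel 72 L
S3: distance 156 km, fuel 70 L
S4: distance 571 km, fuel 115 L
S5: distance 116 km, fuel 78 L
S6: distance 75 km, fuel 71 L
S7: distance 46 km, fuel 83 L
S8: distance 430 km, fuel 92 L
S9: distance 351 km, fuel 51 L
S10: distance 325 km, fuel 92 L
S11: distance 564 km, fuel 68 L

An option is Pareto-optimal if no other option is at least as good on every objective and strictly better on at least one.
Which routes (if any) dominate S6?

S1: worse on distance (332 vs 75).
S2: worse on distance (76 vs 75).
S3: worse on distance (156 vs 75).
S4: worse on distance (571 vs 75).
S5: worse on distance (116 vs 75).
S7: worse on fuel (83 vs 71).
S8: worse on distance (430 vs 75).
S9: worse on distance (351 vs 75).
S10: worse on distance (325 vs 75).
S11: worse on distance (564 vs 75).
No option dominates S6.

none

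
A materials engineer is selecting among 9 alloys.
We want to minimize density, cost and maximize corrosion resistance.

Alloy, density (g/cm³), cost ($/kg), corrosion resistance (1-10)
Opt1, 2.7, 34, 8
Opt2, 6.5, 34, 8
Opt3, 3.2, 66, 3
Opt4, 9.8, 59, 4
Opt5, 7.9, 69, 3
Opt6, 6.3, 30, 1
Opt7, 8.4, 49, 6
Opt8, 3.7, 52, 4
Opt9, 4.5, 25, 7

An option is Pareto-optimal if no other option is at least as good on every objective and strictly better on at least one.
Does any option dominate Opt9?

No

Opt1: worse on cost (34 vs 25).
Opt2: worse on density (6.5 vs 4.5).
Opt3: worse on cost (66 vs 25).
Opt4: worse on density (9.8 vs 4.5).
Opt5: worse on density (7.9 vs 4.5).
Opt6: worse on density (6.3 vs 4.5).
Opt7: worse on density (8.4 vs 4.5).
Opt8: worse on cost (52 vs 25).
No option is at least as good as Opt9 on every objective and strictly better on one.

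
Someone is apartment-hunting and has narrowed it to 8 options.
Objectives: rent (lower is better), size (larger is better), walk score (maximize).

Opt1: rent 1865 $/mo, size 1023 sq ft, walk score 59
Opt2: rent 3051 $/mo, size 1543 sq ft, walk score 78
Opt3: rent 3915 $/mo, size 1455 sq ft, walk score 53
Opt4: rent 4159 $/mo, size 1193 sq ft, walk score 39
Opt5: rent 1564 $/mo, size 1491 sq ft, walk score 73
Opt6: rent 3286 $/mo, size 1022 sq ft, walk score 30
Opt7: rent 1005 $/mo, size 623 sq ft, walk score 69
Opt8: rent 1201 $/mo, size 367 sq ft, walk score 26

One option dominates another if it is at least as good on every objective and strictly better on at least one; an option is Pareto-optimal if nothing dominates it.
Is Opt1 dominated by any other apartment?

Opt5 vs Opt1: rent 1564≤1865, size 1491≥1023, walk score 73≥59 — Opt5 is at least as good on every objective and strictly better on at least one, so Opt5 dominates Opt1.

Yes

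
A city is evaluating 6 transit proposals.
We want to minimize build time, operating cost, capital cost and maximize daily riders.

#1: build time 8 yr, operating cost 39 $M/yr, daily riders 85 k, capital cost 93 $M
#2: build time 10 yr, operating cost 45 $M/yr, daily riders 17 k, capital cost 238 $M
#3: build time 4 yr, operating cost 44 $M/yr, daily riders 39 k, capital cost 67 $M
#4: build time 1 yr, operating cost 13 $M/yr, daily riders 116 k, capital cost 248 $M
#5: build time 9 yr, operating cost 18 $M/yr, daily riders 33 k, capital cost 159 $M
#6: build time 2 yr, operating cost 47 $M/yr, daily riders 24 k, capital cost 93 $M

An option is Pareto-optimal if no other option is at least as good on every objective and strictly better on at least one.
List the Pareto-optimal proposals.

#1: not dominated.
#2: dominated by #1 (build time 8≤10, operating cost 39≤45, daily riders 85≥17, capital cost 93≤238).
#3: not dominated (best capital cost).
#4: not dominated (best build time).
#5: not dominated.
#6: not dominated.

#1, #3, #4, #5, #6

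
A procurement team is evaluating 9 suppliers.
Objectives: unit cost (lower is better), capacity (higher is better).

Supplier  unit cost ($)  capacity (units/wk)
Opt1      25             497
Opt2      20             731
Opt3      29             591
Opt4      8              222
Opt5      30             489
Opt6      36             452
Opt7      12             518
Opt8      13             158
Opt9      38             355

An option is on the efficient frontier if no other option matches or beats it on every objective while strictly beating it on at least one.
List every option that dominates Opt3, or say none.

Opt2: unit cost 20≤29, capacity 731≥591 — dominates Opt3.
Others (Opt1, Opt4, Opt5, Opt6, Opt7, Opt8, Opt9) are each worse than Opt3 on at least one objective.

Opt2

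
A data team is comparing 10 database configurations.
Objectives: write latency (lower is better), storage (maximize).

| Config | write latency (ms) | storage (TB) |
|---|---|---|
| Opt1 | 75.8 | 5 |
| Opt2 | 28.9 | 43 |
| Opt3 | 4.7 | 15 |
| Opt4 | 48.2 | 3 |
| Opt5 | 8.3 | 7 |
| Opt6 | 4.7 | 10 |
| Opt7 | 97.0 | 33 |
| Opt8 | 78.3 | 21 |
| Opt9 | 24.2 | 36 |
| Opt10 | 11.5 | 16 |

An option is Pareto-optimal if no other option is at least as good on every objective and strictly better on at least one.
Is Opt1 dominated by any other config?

Opt2 vs Opt1: write latency 28.9≤75.8, storage 43≥5 — Opt2 is at least as good on every objective and strictly better on at least one, so Opt2 dominates Opt1.

Yes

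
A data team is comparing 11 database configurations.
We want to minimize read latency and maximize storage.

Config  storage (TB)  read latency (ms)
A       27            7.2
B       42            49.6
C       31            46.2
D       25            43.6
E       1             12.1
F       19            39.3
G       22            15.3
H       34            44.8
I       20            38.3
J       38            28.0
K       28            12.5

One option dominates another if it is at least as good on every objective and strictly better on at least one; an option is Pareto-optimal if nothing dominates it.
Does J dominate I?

J vs I: storage 38≥20, read latency 28.0≤38.3 — J is at least as good on every objective with at least one strict improvement.

Yes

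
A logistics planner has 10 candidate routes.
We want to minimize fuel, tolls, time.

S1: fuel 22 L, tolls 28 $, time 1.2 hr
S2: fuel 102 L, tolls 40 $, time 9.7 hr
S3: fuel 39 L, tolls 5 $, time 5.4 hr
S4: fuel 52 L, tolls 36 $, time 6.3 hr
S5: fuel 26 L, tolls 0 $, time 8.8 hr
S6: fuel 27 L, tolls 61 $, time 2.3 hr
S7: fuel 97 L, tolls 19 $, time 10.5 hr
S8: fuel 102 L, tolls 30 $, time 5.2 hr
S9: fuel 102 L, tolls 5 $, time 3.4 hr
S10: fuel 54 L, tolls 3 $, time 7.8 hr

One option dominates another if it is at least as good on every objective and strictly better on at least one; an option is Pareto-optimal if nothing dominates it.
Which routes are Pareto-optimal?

S1, S3, S5, S9, S10

S1: not dominated (best fuel).
S2: dominated by S1 (fuel 22≤102, tolls 28≤40, time 1.2≤9.7).
S3: not dominated.
S4: dominated by S1 (fuel 22≤52, tolls 28≤36, time 1.2≤6.3).
S5: not dominated (best tolls).
S6: dominated by S1 (fuel 22≤27, tolls 28≤61, time 1.2≤2.3).
S7: dominated by S3 (fuel 39≤97, tolls 5≤19, time 5.4≤10.5).
S8: dominated by S1 (fuel 22≤102, tolls 28≤30, time 1.2≤5.2).
S9: not dominated.
S10: not dominated.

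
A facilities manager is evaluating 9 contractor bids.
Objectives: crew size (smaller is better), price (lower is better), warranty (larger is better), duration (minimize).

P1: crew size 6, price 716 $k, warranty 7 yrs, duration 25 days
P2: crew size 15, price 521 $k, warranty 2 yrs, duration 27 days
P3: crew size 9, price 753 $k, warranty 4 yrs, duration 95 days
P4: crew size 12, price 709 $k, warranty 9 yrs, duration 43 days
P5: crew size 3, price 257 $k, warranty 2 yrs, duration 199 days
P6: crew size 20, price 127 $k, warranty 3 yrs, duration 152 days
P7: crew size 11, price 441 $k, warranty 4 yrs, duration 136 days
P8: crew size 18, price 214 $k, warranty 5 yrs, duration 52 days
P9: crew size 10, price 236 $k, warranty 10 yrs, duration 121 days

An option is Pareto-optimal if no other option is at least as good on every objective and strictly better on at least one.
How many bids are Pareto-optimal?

P1: not dominated (best duration).
P2: not dominated.
P3: dominated by P1 (crew size 6≤9, price 716≤753, warranty 7≥4, duration 25≤95).
P4: not dominated.
P5: not dominated (best crew size).
P6: not dominated (best price).
P7: dominated by P9 (crew size 10≤11, price 236≤441, warranty 10≥4, duration 121≤136).
P8: not dominated.
P9: not dominated (best warranty).
Pareto-optimal: P1, P2, P4, P5, P6, P8, P9 → 7.

7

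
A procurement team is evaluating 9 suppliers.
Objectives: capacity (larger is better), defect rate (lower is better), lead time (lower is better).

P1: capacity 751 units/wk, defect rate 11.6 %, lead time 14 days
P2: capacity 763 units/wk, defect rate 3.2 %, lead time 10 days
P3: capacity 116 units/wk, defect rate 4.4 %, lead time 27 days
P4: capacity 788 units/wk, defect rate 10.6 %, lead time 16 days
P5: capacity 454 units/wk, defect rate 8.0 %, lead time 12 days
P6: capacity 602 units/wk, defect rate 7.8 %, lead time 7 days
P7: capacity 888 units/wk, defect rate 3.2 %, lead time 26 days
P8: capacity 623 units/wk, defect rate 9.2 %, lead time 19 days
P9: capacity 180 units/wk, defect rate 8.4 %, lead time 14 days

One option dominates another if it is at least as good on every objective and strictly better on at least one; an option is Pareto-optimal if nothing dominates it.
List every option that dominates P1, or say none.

P2: capacity 763≥751, defect rate 3.2≤11.6, lead time 10≤14 — dominates P1.
Others (P3, P4, P5, P6, P7, P8, P9) are each worse than P1 on at least one objective.

P2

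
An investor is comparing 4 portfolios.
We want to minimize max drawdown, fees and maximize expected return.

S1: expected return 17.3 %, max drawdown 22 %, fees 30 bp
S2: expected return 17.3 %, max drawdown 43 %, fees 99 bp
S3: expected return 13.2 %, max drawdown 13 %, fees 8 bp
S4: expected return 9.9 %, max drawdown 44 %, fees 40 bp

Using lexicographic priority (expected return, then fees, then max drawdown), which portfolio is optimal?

S1

First maximize expected return: best is 17.3, kept {S1, S2}.
Then minimize fees: best is 30, kept {S1}.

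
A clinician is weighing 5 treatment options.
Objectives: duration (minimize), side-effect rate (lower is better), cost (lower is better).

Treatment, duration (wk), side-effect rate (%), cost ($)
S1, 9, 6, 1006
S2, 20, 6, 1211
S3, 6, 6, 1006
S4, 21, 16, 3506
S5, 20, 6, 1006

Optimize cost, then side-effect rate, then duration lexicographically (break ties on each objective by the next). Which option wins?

First minimize cost: best is 1006, kept {S1, S3, S5}.
Then minimize side-effect rate: best is 6, kept {S1, S3, S5}.
Then minimize duration: best is 6, kept {S3}.

S3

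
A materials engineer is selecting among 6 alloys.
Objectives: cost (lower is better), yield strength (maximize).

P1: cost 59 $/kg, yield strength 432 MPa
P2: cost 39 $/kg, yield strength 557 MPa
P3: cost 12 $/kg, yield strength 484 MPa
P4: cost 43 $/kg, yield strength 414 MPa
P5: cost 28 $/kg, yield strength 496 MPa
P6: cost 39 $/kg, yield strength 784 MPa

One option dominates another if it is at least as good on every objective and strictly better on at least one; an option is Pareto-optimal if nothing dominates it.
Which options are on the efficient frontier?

P1: dominated by P2 (cost 39≤59, yield strength 557≥432).
P2: dominated by P6 (cost 39≤39, yield strength 784≥557).
P3: not dominated (best cost).
P4: dominated by P2 (cost 39≤43, yield strength 557≥414).
P5: not dominated.
P6: not dominated (best yield strength).

P3, P5, P6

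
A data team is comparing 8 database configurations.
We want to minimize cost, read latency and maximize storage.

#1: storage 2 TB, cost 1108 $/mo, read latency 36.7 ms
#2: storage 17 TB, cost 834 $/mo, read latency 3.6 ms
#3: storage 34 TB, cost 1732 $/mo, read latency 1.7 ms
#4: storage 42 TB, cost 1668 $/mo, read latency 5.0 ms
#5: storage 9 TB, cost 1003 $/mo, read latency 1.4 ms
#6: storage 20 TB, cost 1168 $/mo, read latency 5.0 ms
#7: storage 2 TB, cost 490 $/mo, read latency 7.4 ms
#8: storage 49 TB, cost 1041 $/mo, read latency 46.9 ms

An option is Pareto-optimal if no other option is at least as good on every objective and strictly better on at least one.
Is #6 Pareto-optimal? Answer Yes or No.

Yes

#1: worse on storage (2 vs 20).
#2: worse on storage (17 vs 20).
#3: worse on cost (1732 vs 1168).
#4: worse on cost (1668 vs 1168).
#5: worse on storage (9 vs 20).
#7: worse on storage (2 vs 20).
#8: worse on read latency (46.9 vs 5.0).
No option is at least as good as #6 on every objective and strictly better on one.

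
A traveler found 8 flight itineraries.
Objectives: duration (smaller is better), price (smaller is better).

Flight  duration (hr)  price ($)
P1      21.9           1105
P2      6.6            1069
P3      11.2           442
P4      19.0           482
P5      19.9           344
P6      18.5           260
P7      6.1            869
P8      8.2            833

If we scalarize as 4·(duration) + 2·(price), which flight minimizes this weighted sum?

P1: 4·21.9 + 2·1105 = 2297.6
P2: 4·6.6 + 2·1069 = 2164.4
P3: 4·11.2 + 2·442 = 928.8
P4: 4·19.0 + 2·482 = 1040.0
P5: 4·19.9 + 2·344 = 767.6
P6: 4·18.5 + 2·260 = 594.0
P7: 4·6.1 + 2·869 = 1762.4
P8: 4·8.2 + 2·833 = 1698.8
Lowest: P6 at 594.0.

P6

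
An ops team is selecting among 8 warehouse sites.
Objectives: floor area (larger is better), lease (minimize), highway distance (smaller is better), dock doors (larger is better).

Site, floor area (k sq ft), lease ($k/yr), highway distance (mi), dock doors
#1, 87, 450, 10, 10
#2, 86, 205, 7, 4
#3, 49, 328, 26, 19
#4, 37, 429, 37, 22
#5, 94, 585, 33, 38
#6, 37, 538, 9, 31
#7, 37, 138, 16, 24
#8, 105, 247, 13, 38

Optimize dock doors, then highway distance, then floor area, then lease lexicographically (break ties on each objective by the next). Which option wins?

#8

First maximize dock doors: best is 38, kept {#5, #8}.
Then minimize highway distance: best is 13, kept {#8}.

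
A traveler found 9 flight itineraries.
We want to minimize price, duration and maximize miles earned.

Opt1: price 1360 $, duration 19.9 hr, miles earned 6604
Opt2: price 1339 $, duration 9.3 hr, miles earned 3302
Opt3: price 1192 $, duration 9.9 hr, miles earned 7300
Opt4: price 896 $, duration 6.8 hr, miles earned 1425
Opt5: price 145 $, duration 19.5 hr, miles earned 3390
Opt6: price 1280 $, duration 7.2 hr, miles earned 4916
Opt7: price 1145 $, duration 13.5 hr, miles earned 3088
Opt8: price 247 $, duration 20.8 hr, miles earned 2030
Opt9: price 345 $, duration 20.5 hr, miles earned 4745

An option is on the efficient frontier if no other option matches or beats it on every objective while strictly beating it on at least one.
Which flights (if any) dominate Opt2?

Opt6: price 1280≤1339, duration 7.2≤9.3, miles earned 4916≥3302 — dominates Opt2.
Others (Opt1, Opt3, Opt4, Opt5, Opt7, Opt8, Opt9) are each worse than Opt2 on at least one objective.

Opt6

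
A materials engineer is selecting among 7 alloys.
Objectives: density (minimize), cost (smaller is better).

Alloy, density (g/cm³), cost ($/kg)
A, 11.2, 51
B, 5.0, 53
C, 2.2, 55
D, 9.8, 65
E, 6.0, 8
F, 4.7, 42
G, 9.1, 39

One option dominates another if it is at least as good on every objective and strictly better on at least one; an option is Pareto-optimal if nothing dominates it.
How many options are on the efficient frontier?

A: dominated by E (density 6.0≤11.2, cost 8≤51).
B: dominated by F (density 4.7≤5.0, cost 42≤53).
C: not dominated (best density).
D: dominated by B (density 5.0≤9.8, cost 53≤65).
E: not dominated (best cost).
F: not dominated.
G: dominated by E (density 6.0≤9.1, cost 8≤39).
Pareto-optimal: C, E, F → 3.

3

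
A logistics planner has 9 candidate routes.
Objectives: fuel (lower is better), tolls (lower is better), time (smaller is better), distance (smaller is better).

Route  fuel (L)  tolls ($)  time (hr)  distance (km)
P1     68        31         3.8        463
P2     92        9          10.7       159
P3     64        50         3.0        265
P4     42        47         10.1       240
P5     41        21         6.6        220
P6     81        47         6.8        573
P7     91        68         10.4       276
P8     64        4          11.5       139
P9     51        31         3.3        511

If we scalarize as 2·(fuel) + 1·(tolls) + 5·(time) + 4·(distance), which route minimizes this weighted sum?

P1: 2·68 + 1·31 + 5·3.8 + 4·463 = 2038.0
P2: 2·92 + 1·9 + 5·10.7 + 4·159 = 882.5
P3: 2·64 + 1·50 + 5·3.0 + 4·265 = 1253.0
P4: 2·42 + 1·47 + 5·10.1 + 4·240 = 1141.5
P5: 2·41 + 1·21 + 5·6.6 + 4·220 = 1016.0
P6: 2·81 + 1·47 + 5·6.8 + 4·573 = 2535.0
P7: 2·91 + 1·68 + 5·10.4 + 4·276 = 1406.0
P8: 2·64 + 1·4 + 5·11.5 + 4·139 = 745.5
P9: 2·51 + 1·31 + 5·3.3 + 4·511 = 2193.5
Lowest: P8 at 745.5.

P8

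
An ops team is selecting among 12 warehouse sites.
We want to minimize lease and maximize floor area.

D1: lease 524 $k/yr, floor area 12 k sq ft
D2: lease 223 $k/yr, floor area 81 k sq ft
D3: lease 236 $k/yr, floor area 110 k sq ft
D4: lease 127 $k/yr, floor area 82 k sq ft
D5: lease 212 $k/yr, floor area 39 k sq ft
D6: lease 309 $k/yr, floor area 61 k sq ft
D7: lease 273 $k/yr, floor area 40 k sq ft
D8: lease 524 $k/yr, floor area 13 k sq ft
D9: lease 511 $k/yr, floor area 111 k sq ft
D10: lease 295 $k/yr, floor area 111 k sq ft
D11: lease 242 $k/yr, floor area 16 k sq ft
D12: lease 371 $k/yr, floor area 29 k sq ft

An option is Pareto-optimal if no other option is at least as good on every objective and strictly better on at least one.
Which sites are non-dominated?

D3, D4, D10

D1: dominated by D2 (lease 223≤524, floor area 81≥12).
D2: dominated by D4 (lease 127≤223, floor area 82≥81).
D3: not dominated.
D4: not dominated (best lease).
D5: dominated by D4 (lease 127≤212, floor area 82≥39).
D6: dominated by D2 (lease 223≤309, floor area 81≥61).
D7: dominated by D2 (lease 223≤273, floor area 81≥40).
D8: dominated by D2 (lease 223≤524, floor area 81≥13).
D9: dominated by D10 (lease 295≤511, floor area 111≥111).
D10: not dominated.
D11: dominated by D2 (lease 223≤242, floor area 81≥16).
D12: dominated by D2 (lease 223≤371, floor area 81≥29).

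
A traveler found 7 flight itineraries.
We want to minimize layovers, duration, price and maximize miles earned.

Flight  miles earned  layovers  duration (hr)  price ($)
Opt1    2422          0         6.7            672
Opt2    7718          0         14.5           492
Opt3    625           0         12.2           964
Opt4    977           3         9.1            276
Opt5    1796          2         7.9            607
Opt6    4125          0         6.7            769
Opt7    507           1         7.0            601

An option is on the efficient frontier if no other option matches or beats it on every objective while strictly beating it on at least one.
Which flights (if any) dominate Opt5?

Opt1: worse on price (672 vs 607).
Opt2: worse on duration (14.5 vs 7.9).
Opt3: worse on miles earned (625 vs 1796).
Opt4: worse on miles earned (977 vs 1796).
Opt6: worse on price (769 vs 607).
Opt7: worse on miles earned (507 vs 1796).
No option dominates Opt5.

none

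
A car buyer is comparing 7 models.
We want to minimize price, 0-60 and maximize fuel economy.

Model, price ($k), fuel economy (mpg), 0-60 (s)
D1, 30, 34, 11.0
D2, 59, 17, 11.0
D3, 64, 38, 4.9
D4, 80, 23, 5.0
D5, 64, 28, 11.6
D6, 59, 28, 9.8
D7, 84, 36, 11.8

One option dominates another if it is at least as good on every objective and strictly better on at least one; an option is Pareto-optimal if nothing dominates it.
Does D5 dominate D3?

No

D5 vs D3: D5 is worse on fuel economy (28 vs 38), so it does not dominate D3.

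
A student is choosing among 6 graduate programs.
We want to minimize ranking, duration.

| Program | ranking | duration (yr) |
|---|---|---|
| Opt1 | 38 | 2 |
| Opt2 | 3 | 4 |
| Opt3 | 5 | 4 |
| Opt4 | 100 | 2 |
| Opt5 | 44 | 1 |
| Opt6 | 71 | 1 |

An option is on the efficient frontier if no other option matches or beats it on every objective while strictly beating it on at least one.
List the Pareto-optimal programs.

Opt1: not dominated.
Opt2: not dominated (best ranking).
Opt3: dominated by Opt2 (ranking 3≤5, duration 4≤4).
Opt4: dominated by Opt1 (ranking 38≤100, duration 2≤2).
Opt5: not dominated.
Opt6: dominated by Opt5 (ranking 44≤71, duration 1≤1).

Opt1, Opt2, Opt5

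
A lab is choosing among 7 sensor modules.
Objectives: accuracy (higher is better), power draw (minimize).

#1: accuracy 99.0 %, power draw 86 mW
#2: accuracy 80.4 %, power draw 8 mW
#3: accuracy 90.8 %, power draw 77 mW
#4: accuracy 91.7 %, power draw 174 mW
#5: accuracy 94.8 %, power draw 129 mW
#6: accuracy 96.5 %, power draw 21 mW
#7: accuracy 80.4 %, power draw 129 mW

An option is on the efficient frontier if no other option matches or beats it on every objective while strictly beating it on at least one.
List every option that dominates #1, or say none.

none

#2: worse on accuracy (80.4 vs 99.0).
#3: worse on accuracy (90.8 vs 99.0).
#4: worse on accuracy (91.7 vs 99.0).
#5: worse on accuracy (94.8 vs 99.0).
#6: worse on accuracy (96.5 vs 99.0).
#7: worse on accuracy (80.4 vs 99.0).
No option dominates #1.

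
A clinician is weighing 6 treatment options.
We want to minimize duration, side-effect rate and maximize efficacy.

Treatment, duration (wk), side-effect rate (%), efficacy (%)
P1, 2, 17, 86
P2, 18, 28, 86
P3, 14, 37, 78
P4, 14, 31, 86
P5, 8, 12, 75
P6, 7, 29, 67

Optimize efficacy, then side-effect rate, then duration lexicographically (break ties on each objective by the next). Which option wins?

P1

First maximize efficacy: best is 86, kept {P1, P2, P4}.
Then minimize side-effect rate: best is 17, kept {P1}.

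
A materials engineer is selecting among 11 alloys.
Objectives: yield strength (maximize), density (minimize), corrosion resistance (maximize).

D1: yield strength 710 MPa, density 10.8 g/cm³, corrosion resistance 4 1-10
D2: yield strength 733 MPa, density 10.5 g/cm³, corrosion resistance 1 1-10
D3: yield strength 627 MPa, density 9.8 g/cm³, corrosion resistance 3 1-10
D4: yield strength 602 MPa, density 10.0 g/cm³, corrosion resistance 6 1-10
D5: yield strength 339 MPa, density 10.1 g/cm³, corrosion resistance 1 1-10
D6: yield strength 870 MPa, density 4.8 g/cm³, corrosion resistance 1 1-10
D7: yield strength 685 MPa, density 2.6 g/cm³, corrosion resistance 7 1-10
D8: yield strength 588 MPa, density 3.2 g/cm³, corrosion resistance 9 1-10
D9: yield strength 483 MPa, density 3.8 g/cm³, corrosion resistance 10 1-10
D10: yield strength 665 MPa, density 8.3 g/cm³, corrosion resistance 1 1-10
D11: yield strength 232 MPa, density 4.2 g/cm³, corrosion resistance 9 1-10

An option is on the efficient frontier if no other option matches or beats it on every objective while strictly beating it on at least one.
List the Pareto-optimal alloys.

D1, D6, D7, D8, D9

D1: not dominated.
D2: dominated by D6 (yield strength 870≥733, density 4.8≤10.5, corrosion resistance 1≥1).
D3: dominated by D7 (yield strength 685≥627, density 2.6≤9.8, corrosion resistance 7≥3).
D4: dominated by D7 (yield strength 685≥602, density 2.6≤10.0, corrosion resistance 7≥6).
D5: dominated by D3 (yield strength 627≥339, density 9.8≤10.1, corrosion resistance 3≥1).
D6: not dominated (best yield strength).
D7: not dominated (best density).
D8: not dominated.
D9: not dominated (best corrosion resistance).
D10: dominated by D6 (yield strength 870≥665, density 4.8≤8.3, corrosion resistance 1≥1).
D11: dominated by D8 (yield strength 588≥232, density 3.2≤4.2, corrosion resistance 9≥9).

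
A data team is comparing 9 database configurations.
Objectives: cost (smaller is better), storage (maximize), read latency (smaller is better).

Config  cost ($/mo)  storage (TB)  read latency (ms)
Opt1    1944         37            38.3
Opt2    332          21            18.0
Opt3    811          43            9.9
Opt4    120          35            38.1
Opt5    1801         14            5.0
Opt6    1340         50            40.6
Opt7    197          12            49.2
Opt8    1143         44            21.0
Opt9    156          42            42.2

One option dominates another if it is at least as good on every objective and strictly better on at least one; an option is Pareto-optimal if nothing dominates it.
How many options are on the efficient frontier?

Opt1: dominated by Opt3 (cost 811≤1944, storage 43≥37, read latency 9.9≤38.3).
Opt2: not dominated.
Opt3: not dominated.
Opt4: not dominated (best cost).
Opt5: not dominated (best read latency).
Opt6: not dominated (best storage).
Opt7: dominated by Opt4 (cost 120≤197, storage 35≥12, read latency 38.1≤49.2).
Opt8: not dominated.
Opt9: not dominated.
Pareto-optimal: Opt2, Opt3, Opt4, Opt5, Opt6, Opt8, Opt9 → 7.

7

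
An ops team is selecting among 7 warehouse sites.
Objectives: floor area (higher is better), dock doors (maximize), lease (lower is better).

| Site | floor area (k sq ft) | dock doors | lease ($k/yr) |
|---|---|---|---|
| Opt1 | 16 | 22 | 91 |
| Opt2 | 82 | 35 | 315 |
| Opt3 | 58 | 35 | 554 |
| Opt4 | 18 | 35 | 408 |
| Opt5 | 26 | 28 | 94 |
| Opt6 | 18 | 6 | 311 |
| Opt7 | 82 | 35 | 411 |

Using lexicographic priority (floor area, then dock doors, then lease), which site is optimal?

First maximize floor area: best is 82, kept {Opt2, Opt7}.
Then maximize dock doors: best is 35, kept {Opt2, Opt7}.
Then minimize lease: best is 315, kept {Opt2}.

Opt2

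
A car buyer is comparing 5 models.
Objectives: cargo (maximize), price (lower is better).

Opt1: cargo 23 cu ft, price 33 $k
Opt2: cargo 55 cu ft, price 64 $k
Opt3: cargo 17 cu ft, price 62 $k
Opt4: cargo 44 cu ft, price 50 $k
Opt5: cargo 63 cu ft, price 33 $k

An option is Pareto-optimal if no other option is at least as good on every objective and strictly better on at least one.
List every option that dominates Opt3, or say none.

Opt1: cargo 23≥17, price 33≤62 — dominates Opt3.
Opt4: cargo 44≥17, price 50≤62 — dominates Opt3.
Opt5: cargo 63≥17, price 33≤62 — dominates Opt3.
Others (Opt2) are each worse than Opt3 on at least one objective.

Opt1, Opt4, Opt5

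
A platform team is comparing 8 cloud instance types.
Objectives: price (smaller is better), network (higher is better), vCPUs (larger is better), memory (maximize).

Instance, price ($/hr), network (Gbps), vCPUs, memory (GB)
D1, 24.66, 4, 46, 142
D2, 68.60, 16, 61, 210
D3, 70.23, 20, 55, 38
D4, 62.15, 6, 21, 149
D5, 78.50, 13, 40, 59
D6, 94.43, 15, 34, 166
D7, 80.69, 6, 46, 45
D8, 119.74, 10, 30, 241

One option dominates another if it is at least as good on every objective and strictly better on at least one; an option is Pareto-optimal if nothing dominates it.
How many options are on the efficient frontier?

D1: not dominated (best price).
D2: not dominated (best vCPUs).
D3: not dominated (best network).
D4: not dominated.
D5: dominated by D2 (price 68.60≤78.50, network 16≥13, vCPUs 61≥40, memory 210≥59).
D6: dominated by D2 (price 68.60≤94.43, network 16≥15, vCPUs 61≥34, memory 210≥166).
D7: dominated by D2 (price 68.60≤80.69, network 16≥6, vCPUs 61≥46, memory 210≥45).
D8: not dominated (best memory).
Pareto-optimal: D1, D2, D3, D4, D8 → 5.

5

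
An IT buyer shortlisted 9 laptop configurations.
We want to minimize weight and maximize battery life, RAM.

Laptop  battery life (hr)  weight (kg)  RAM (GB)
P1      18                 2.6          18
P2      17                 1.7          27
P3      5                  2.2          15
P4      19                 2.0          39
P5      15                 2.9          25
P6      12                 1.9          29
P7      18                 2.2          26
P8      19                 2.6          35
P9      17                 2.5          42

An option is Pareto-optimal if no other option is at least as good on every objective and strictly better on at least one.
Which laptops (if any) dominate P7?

P4: battery life 19≥18, weight 2.0≤2.2, RAM 39≥26 — dominates P7.
Others (P1, P2, P3, P5, P6, P8, P9) are each worse than P7 on at least one objective.

P4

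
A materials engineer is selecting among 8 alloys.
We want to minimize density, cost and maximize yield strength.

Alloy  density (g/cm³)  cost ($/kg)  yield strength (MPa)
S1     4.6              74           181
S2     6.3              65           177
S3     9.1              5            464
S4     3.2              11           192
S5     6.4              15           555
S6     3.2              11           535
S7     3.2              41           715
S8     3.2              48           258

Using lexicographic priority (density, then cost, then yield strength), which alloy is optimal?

S6

First minimize density: best is 3.2, kept {S4, S6, S7, S8}.
Then minimize cost: best is 11, kept {S4, S6}.
Then maximize yield strength: best is 535, kept {S6}.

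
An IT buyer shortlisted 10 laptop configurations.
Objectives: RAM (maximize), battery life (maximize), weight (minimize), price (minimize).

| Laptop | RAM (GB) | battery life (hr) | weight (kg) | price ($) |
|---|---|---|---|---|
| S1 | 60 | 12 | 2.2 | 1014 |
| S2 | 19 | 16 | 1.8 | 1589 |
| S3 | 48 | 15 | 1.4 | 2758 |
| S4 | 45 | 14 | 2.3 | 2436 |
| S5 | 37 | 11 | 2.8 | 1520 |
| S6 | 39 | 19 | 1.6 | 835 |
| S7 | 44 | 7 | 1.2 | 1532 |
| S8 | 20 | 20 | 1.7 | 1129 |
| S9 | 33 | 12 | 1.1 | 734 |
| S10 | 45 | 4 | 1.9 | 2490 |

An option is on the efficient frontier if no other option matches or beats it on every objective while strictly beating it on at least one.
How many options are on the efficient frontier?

S1: not dominated (best RAM).
S2: dominated by S6 (RAM 39≥19, battery life 19≥16, weight 1.6≤1.8, price 835≤1589).
S3: not dominated.
S4: not dominated.
S5: dominated by S1 (RAM 60≥37, battery life 12≥11, weight 2.2≤2.8, price 1014≤1520).
S6: not dominated.
S7: not dominated.
S8: not dominated (best battery life).
S9: not dominated (best weight).
S10: not dominated.
Pareto-optimal: S1, S3, S4, S6, S7, S8, S9, S10 → 8.

8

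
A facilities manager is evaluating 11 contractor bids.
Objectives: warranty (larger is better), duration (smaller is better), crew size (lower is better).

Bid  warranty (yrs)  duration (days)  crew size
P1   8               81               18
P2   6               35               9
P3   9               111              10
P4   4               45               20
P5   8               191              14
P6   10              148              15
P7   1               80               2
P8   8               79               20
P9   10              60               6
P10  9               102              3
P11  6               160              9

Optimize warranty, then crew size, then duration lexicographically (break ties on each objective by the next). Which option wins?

First maximize warranty: best is 10, kept {P6, P9}.
Then minimize crew size: best is 6, kept {P9}.

P9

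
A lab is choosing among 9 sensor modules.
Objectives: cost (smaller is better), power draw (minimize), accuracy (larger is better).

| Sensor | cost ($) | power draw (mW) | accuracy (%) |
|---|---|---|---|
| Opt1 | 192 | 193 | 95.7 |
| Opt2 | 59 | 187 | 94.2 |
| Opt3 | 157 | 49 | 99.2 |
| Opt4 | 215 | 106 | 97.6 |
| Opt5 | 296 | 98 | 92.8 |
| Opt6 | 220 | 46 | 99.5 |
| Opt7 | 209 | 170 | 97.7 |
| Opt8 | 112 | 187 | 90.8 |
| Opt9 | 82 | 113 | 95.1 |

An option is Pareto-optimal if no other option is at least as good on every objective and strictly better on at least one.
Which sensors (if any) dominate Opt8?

Opt2: cost 59≤112, power draw 187≤187, accuracy 94.2≥90.8 — dominates Opt8.
Opt9: cost 82≤112, power draw 113≤187, accuracy 95.1≥90.8 — dominates Opt8.
Others (Opt1, Opt3, Opt4, Opt5, Opt6, Opt7) are each worse than Opt8 on at least one objective.

Opt2, Opt9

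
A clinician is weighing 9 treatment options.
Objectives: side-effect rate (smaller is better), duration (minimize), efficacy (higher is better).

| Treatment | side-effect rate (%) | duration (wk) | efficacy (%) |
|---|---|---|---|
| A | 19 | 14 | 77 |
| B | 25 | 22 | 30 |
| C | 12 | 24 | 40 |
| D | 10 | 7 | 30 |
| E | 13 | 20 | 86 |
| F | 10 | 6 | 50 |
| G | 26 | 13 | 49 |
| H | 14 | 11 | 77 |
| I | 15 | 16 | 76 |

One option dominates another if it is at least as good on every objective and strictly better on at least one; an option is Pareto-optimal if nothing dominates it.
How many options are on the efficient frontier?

3

A: dominated by H (side-effect rate 14≤19, duration 11≤14, efficacy 77≥77).
B: dominated by A (side-effect rate 19≤25, duration 14≤22, efficacy 77≥30).
C: dominated by F (side-effect rate 10≤12, duration 6≤24, efficacy 50≥40).
D: dominated by F (side-effect rate 10≤10, duration 6≤7, efficacy 50≥30).
E: not dominated (best efficacy).
F: not dominated (best duration).
G: dominated by F (side-effect rate 10≤26, duration 6≤13, efficacy 50≥49).
H: not dominated.
I: dominated by H (side-effect rate 14≤15, duration 11≤16, efficacy 77≥76).
Pareto-optimal: E, F, H → 3.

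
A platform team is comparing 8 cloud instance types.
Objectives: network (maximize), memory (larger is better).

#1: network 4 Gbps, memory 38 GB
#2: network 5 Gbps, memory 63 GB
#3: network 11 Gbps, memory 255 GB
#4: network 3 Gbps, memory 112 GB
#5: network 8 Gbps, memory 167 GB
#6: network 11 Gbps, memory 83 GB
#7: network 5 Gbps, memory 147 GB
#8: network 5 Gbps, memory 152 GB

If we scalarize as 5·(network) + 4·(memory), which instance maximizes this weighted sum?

#1: 5·4 + 4·38 = 172
#2: 5·5 + 4·63 = 277
#3: 5·11 + 4·255 = 1075
#4: 5·3 + 4·112 = 463
#5: 5·8 + 4·167 = 708
#6: 5·11 + 4·83 = 387
#7: 5·5 + 4·147 = 613
#8: 5·5 + 4·152 = 633
Highest: #3 at 1075.

#3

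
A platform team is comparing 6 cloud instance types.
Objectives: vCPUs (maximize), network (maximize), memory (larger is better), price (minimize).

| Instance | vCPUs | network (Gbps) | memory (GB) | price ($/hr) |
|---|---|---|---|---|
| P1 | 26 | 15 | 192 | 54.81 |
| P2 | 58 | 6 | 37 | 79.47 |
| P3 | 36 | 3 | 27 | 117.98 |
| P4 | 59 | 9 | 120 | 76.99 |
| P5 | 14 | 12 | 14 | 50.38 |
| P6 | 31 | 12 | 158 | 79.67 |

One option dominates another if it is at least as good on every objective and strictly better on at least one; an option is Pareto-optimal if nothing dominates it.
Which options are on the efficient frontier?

P1, P4, P5, P6

P1: not dominated (best network).
P2: dominated by P4 (vCPUs 59≥58, network 9≥6, memory 120≥37, price 76.99≤79.47).
P3: dominated by P2 (vCPUs 58≥36, network 6≥3, memory 37≥27, price 79.47≤117.98).
P4: not dominated (best vCPUs).
P5: not dominated (best price).
P6: not dominated.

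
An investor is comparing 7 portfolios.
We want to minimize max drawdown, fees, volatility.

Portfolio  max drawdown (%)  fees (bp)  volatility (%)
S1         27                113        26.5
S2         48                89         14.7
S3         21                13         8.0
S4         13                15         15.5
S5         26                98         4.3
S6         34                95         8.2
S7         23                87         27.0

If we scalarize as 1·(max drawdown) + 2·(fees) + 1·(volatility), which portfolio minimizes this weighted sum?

S3

S1: 1·27 + 2·113 + 1·26.5 = 279.5
S2: 1·48 + 2·89 + 1·14.7 = 240.7
S3: 1·21 + 2·13 + 1·8.0 = 55.0
S4: 1·13 + 2·15 + 1·15.5 = 58.5
S5: 1·26 + 2·98 + 1·4.3 = 226.3
S6: 1·34 + 2·95 + 1·8.2 = 232.2
S7: 1·23 + 2·87 + 1·27.0 = 224.0
Lowest: S3 at 55.0.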